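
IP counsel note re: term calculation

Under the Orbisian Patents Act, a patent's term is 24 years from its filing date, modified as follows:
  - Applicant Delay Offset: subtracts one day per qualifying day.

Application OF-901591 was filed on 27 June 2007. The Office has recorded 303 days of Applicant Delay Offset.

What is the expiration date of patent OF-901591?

Base term: filing date + 24 years → 27 June 2031.
Applicant Delay Offset: −303 days → 28 August 2030.

August 28, 2030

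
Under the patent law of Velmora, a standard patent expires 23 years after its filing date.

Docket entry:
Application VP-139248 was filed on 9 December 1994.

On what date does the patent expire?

2017-12-09

Filing date + 23 years → 9 December 2017.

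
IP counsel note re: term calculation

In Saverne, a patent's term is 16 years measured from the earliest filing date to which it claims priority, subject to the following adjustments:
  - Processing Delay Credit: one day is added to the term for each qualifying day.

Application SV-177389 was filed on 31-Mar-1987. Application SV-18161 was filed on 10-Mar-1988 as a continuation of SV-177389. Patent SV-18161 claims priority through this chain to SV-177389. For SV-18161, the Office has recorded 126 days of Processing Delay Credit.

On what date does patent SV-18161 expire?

Earliest priority filing: 31 March 1987.
Base term: 31 March 1987 + 16 years → 31 March 2003.
Processing Delay Credit: +126 days → 4 August 2003.

2003-08-04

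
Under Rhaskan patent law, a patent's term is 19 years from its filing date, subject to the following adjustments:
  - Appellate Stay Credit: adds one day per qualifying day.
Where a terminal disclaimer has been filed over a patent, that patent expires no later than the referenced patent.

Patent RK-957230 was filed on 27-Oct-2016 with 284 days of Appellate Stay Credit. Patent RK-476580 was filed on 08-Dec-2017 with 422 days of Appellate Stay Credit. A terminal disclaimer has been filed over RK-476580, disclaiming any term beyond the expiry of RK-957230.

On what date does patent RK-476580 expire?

Natural term of RK-476580:
  Base: filing + 19 years → 8 December 2036.
  Appellate Stay Credit: +422 days → 3 February 2038.
Expiry of referenced patent RK-957230:
  Base: filing + 19 years → 27 October 2035.
  Appellate Stay Credit: +284 days → 6 August 2036.
Terminal disclaimer: RK-476580 expires on the earlier of 3 February 2038 and 6 August 2036.

2036-08-06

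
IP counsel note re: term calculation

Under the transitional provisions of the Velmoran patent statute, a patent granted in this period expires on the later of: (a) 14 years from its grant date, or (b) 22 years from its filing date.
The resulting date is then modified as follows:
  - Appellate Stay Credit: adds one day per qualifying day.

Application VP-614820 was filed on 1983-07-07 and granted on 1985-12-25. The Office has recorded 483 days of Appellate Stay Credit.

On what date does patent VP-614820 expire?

(a) grant + 14 years → 25 December 1999.
(b) filing + 22 years → 7 July 2005.
Later of the two: 7 July 2005.
Appellate Stay Credit: +483 days → 2 November 2006.

2006-11-02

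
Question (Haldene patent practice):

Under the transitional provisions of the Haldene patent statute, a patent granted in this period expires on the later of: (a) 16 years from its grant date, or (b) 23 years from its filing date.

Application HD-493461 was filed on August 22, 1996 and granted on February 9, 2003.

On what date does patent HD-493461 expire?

(a) grant + 16 years → 9 February 2019.
(b) filing + 23 years → 22 August 2019.
Later of the two: 22 August 2019.

August 22, 2019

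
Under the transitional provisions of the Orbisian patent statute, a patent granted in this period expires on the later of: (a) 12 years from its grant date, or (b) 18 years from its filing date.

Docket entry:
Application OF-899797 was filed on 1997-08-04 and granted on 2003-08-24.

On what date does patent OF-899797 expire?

(a) grant + 12 years → 24 August 2015.
(b) filing + 18 years → 4 August 2015.
Later of the two: 24 August 2015.

2015-08-24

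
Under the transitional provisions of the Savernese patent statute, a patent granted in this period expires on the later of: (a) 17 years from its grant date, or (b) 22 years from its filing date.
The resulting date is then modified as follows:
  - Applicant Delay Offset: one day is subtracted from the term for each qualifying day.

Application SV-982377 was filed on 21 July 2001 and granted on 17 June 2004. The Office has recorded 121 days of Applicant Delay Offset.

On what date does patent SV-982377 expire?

2023-03-22

(a) grant + 17 years → 17 June 2021.
(b) filing + 22 years → 21 July 2023.
Later of the two: 21 July 2023.
Applicant Delay Offset: −121 days → 22 March 2023.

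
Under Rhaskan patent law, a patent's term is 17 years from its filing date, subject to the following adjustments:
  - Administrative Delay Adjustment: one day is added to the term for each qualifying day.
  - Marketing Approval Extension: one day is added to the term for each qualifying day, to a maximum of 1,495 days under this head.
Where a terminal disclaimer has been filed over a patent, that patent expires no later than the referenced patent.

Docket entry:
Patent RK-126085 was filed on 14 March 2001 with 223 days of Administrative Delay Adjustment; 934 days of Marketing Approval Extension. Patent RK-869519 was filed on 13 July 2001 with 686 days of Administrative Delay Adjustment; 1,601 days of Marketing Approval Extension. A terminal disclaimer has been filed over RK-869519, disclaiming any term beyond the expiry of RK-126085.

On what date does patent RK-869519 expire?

2021-05-14

Natural term of RK-869519:
  Base: filing + 17 years → 13 July 2018.
  Administrative Delay Adjustment: +686 days → 29 May 2020.
  Marketing Approval Extension: 1601 days claimed exceeds the 1495-day cap, so +1495 days → 2 July 2024.
Expiry of referenced patent RK-126085:
  Base: filing + 17 years → 14 March 2018.
  Administrative Delay Adjustment: +223 days → 23 October 2018.
  Marketing Approval Extension: 934 days (within the 1495-day cap) → +934 days → 14 May 2021.
Terminal disclaimer: RK-869519 expires on the earlier of 2 July 2024 and 14 May 2021.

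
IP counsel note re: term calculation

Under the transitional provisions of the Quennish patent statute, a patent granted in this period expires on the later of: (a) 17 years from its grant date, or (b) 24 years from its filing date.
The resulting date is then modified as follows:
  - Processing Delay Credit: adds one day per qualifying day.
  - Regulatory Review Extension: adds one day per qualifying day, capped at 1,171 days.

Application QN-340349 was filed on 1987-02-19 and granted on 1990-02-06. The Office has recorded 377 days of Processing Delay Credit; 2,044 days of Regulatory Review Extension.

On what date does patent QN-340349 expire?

May 17, 2015

(a) grant + 17 years → 6 February 2007.
(b) filing + 24 years → 19 February 2011.
Later of the two: 19 February 2011.
Processing Delay Credit: +377 days → 2 March 2012.
Regulatory Review Extension: 2044 days claimed exceeds the 1171-day cap, so +1171 days → 17 May 2015.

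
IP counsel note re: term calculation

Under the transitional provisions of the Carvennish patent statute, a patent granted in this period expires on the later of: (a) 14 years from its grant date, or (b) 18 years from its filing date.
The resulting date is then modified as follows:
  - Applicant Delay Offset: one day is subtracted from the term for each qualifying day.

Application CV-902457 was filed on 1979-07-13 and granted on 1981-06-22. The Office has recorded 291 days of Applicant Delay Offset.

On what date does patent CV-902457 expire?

1996-09-25

(a) grant + 14 years → 22 June 1995.
(b) filing + 18 years → 13 July 1997.
Later of the two: 13 July 1997.
Applicant Delay Offset: −291 days → 25 September 1996.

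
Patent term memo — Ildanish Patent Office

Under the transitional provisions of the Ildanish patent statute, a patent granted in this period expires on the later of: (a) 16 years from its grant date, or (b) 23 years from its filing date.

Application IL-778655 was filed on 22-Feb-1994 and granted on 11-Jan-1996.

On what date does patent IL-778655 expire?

(a) grant + 16 years → 11 January 2012.
(b) filing + 23 years → 22 February 2017.
Later of the two: 22 February 2017.

February 22, 2017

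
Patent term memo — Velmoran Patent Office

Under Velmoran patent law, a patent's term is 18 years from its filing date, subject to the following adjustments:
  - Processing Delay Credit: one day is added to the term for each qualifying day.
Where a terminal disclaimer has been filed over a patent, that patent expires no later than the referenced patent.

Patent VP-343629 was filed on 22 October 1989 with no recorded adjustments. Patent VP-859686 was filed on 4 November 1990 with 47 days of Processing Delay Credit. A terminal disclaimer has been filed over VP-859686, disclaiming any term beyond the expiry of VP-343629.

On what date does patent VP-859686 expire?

October 22, 2007

Natural term of VP-859686:
  Base: filing + 18 years → 4 November 2008.
  Processing Delay Credit: +47 days → 21 December 2008.
Expiry of referenced patent VP-343629:
  Base: filing + 18 years → 22 October 2007.
Terminal disclaimer: VP-859686 expires on the earlier of 21 December 2008 and 22 October 2007.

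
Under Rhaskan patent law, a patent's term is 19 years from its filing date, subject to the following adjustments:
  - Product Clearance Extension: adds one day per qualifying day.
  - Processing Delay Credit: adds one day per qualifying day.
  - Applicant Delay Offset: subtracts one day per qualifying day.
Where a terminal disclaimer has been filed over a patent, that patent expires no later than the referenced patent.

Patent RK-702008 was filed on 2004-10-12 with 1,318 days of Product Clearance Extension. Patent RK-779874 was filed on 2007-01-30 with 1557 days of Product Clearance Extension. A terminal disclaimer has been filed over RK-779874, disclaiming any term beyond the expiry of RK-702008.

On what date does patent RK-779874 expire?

Natural term of RK-779874:
  Base: filing + 19 years → 30 January 2026.
  Product Clearance Extension: +1557 days → 6 May 2030.
Expiry of referenced patent RK-702008:
  Base: filing + 19 years → 12 October 2023.
  Product Clearance Extension: +1318 days → 22 May 2027.
Terminal disclaimer: RK-779874 expires on the earlier of 6 May 2030 and 22 May 2027.

May 22, 2027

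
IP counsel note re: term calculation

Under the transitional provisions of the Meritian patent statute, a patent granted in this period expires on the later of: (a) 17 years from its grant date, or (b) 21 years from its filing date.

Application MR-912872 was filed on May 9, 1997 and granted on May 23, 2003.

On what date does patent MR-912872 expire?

May 23, 2020

(a) grant + 17 years → 23 May 2020.
(b) filing + 21 years → 9 May 2018.
Later of the two: 23 May 2020.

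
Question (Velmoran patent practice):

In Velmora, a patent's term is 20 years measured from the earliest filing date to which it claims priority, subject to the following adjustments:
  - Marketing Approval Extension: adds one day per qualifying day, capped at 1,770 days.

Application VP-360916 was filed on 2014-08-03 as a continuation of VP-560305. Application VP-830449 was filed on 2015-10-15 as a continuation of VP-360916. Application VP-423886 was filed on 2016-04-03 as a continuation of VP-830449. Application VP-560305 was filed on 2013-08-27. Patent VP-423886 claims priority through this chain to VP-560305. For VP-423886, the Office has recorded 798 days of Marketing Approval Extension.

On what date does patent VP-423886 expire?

Earliest priority filing: 27 August 2013.
Base term: 27 August 2013 + 20 years → 27 August 2033.
Marketing Approval Extension: 798 days (within the 1770-day cap) → +798 days → 3 November 2035.

November 3, 2035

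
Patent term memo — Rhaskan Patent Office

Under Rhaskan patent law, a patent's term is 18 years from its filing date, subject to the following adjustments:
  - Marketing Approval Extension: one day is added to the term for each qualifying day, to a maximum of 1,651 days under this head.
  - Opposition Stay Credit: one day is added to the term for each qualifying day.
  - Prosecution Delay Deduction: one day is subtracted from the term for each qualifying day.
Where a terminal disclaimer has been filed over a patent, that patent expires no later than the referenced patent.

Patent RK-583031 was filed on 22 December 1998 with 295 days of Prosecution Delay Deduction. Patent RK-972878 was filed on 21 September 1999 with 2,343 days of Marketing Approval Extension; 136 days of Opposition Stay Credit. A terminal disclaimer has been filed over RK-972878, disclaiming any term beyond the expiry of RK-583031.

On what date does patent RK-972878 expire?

March 2, 2016

Natural term of RK-972878:
  Base: filing + 18 years → 21 September 2017.
  Marketing Approval Extension: 2343 days claimed exceeds the 1651-day cap, so +1651 days → 30 March 2022.
  Opposition Stay Credit: +136 days → 13 August 2022.
Expiry of referenced patent RK-583031:
  Base: filing + 18 years → 22 December 2016.
  Prosecution Delay Deduction: −295 days → 2 March 2016.
Terminal disclaimer: RK-972878 expires on the earlier of 13 August 2022 and 2 March 2016.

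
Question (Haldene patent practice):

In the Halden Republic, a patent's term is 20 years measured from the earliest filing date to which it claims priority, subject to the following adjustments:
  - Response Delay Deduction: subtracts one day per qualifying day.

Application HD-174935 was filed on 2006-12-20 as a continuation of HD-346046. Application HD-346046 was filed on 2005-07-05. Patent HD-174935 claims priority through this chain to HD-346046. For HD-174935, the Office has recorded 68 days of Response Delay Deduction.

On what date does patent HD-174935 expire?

April 28, 2025

Earliest priority filing: 5 July 2005.
Base term: 5 July 2005 + 20 years → 5 July 2025.
Response Delay Deduction: −68 days → 28 April 2025.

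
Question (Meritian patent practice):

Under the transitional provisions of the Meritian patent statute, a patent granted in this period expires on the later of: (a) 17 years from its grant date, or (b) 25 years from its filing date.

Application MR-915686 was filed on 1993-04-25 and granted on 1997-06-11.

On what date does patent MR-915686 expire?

April 25, 2018

(a) grant + 17 years → 11 June 2014.
(b) filing + 25 years → 25 April 2018.
Later of the two: 25 April 2018.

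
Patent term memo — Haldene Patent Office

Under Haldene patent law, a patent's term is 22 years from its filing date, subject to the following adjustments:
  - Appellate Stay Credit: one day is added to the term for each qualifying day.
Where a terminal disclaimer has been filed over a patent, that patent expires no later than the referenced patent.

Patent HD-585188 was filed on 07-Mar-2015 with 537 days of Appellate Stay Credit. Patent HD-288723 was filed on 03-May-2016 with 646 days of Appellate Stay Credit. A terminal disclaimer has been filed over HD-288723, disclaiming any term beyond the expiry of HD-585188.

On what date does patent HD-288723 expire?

Natural term of HD-288723:
  Base: filing + 22 years → 3 May 2038.
  Appellate Stay Credit: +646 days → 8 February 2040.
Expiry of referenced patent HD-585188:
  Base: filing + 22 years → 7 March 2037.
  Appellate Stay Credit: +537 days → 26 August 2038.
Terminal disclaimer: HD-288723 expires on the earlier of 8 February 2040 and 26 August 2038.

2038-08-26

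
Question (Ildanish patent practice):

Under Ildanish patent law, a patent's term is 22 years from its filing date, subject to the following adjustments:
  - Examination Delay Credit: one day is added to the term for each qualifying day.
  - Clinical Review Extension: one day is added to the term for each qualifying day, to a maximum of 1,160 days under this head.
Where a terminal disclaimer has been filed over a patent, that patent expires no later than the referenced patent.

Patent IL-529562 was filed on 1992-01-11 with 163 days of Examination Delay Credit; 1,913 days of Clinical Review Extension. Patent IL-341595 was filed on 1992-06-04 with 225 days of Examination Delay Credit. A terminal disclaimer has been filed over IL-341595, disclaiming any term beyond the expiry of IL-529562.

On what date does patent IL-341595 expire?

January 15, 2015

Natural term of IL-341595:
  Base: filing + 22 years → 4 June 2014.
  Examination Delay Credit: +225 days → 15 January 2015.
Expiry of referenced patent IL-529562:
  Base: filing + 22 years → 11 January 2014.
  Examination Delay Credit: +163 days → 23 June 2014.
  Clinical Review Extension: 1913 days claimed exceeds the 1160-day cap, so +1160 days → 26 August 2017.
Terminal disclaimer: IL-341595 expires on the earlier of 15 January 2015 and 26 August 2017.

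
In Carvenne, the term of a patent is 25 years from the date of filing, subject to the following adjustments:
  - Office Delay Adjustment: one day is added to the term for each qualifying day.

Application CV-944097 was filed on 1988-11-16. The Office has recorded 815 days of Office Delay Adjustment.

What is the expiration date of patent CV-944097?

Base term: filing date + 25 years → 16 November 2013.
Office Delay Adjustment: +815 days → 9 February 2016.

February 9, 2016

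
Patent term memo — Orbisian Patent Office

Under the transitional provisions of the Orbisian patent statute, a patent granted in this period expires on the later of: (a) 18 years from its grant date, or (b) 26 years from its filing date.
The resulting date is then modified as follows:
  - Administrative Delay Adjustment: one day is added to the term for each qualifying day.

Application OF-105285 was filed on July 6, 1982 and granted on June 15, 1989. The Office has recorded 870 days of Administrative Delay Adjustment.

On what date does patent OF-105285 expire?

(a) grant + 18 years → 15 June 2007.
(b) filing + 26 years → 6 July 2008.
Later of the two: 6 July 2008.
Administrative Delay Adjustment: +870 days → 23 November 2010.

2010-11-23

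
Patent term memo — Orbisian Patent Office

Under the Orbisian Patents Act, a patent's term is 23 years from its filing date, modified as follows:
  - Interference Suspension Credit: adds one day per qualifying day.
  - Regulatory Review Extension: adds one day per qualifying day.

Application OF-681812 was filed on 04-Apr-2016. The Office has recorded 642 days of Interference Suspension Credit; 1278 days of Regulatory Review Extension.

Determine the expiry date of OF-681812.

July 6, 2044

Base term: filing date + 23 years → 4 April 2039.
Interference Suspension Credit: +642 days → 5 January 2041.
Regulatory Review Extension: +1278 days → 6 July 2044.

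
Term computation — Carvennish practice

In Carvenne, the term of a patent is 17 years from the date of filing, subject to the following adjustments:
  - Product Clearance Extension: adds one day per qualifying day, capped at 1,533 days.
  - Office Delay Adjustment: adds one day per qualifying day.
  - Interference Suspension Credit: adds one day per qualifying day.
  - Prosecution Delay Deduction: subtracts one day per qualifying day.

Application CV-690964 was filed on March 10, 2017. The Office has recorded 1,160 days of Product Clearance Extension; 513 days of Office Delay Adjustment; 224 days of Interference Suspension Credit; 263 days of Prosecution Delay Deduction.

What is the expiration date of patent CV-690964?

Base term: filing date + 17 years → 10 March 2034.
Product Clearance Extension: 1160 days (within the 1533-day cap) → +1160 days → 13 May 2037.
Office Delay Adjustment: +513 days → 8 October 2038.
Interference Suspension Credit: +224 days → 20 May 2039.
Prosecution Delay Deduction: −263 days → 30 August 2038.

2038-08-30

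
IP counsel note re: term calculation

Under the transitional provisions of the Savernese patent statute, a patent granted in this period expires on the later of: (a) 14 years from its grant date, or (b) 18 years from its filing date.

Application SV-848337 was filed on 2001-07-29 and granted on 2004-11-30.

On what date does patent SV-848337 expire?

(a) grant + 14 years → 30 November 2018.
(b) filing + 18 years → 29 July 2019.
Later of the two: 29 July 2019.

July 29, 2019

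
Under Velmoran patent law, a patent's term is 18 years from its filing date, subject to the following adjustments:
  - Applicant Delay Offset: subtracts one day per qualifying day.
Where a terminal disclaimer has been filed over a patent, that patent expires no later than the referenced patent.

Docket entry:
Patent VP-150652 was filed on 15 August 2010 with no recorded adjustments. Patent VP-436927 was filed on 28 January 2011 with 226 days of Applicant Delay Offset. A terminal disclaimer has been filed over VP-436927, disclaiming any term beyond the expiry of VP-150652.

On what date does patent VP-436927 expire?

Natural term of VP-436927:
  Base: filing + 18 years → 28 January 2029.
  Applicant Delay Offset: −226 days → 16 June 2028.
Expiry of referenced patent VP-150652:
  Base: filing + 18 years → 15 August 2028.
Terminal disclaimer: VP-436927 expires on the earlier of 16 June 2028 and 15 August 2028.

June 16, 2028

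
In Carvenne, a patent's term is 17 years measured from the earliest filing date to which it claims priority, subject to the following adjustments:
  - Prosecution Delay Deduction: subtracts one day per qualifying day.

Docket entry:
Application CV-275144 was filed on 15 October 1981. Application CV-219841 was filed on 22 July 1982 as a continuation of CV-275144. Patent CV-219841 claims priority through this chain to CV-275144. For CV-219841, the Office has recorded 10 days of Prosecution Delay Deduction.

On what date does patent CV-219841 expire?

October 5, 1998

Earliest priority filing: 15 October 1981.
Base term: 15 October 1981 + 17 years → 15 October 1998.
Prosecution Delay Deduction: −10 days → 5 October 1998.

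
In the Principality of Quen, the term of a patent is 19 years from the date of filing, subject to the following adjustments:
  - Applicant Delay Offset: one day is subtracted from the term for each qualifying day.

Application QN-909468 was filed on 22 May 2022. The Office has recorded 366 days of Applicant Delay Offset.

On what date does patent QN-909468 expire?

May 21, 2040

Base term: filing date + 19 years → 22 May 2041.
Applicant Delay Offset: −366 days → 21 May 2040.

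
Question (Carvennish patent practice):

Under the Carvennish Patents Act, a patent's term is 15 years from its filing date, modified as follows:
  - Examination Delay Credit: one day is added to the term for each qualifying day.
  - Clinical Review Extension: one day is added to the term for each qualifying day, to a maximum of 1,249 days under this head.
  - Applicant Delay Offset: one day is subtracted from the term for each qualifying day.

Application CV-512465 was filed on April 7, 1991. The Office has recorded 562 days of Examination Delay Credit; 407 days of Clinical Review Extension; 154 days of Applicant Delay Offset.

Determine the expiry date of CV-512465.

June 30, 2008

Base term: filing date + 15 years → 7 April 2006.
Examination Delay Credit: +562 days → 21 October 2007.
Clinical Review Extension: 407 days (within the 1249-day cap) → +407 days → 1 December 2008.
Applicant Delay Offset: −154 days → 30 June 2008.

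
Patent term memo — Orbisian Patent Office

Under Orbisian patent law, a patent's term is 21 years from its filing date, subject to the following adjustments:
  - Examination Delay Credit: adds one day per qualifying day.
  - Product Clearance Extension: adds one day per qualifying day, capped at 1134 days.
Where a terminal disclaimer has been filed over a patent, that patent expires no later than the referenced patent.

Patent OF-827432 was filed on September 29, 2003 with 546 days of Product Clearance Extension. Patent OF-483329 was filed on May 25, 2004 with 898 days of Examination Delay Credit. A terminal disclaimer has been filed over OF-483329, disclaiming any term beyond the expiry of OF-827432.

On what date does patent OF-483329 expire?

Natural term of OF-483329:
  Base: filing + 21 years → 25 May 2025.
  Examination Delay Credit: +898 days → 9 November 2027.
Expiry of referenced patent OF-827432:
  Base: filing + 21 years → 29 September 2024.
  Product Clearance Extension: 546 days (within the 1134-day cap) → +546 days → 29 March 2026.
Terminal disclaimer: OF-483329 expires on the earlier of 9 November 2027 and 29 March 2026.

March 29, 2026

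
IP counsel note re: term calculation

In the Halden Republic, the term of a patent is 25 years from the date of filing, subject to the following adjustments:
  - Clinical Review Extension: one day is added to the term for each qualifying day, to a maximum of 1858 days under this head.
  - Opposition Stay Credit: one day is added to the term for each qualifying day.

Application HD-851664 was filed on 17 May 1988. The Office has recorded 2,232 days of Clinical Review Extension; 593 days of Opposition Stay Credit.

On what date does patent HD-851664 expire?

2020-02-01

Base term: filing date + 25 years → 17 May 2013.
Clinical Review Extension: 2232 days claimed exceeds the 1858-day cap, so +1858 days → 18 June 2018.
Opposition Stay Credit: +593 days → 1 February 2020.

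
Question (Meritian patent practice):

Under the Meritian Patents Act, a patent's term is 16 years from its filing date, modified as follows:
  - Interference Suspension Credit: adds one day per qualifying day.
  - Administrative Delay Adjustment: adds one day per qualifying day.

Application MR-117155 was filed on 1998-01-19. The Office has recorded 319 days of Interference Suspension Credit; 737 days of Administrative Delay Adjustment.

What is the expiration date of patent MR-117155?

Base term: filing date + 16 years → 19 January 2014.
Interference Suspension Credit: +319 days → 4 December 2014.
Administrative Delay Adjustment: +737 days → 10 December 2016.

2016-12-10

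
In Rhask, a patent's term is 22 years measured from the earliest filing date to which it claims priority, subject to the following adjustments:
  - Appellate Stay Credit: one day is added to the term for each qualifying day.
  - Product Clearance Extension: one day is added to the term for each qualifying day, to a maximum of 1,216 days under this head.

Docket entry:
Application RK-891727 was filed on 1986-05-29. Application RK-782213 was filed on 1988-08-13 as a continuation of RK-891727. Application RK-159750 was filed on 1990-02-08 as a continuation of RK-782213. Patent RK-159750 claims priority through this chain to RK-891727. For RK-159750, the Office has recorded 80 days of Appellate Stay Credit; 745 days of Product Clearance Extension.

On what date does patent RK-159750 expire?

Earliest priority filing: 29 May 1986.
Base term: 29 May 1986 + 22 years → 29 May 2008.
Appellate Stay Credit: +80 days → 17 August 2008.
Product Clearance Extension: 745 days (within the 1216-day cap) → +745 days → 1 September 2010.

September 1, 2010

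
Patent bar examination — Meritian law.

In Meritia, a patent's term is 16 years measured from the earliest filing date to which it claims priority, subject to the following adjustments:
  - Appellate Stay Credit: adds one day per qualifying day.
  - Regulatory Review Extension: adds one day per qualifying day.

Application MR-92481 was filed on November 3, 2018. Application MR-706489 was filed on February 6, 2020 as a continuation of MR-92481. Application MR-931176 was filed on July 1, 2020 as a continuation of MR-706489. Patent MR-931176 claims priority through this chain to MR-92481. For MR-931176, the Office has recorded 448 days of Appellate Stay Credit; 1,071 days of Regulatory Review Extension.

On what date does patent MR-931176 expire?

December 31, 2038

Earliest priority filing: 3 November 2018.
Base term: 3 November 2018 + 16 years → 3 November 2034.
Appellate Stay Credit: +448 days → 25 January 2036.
Regulatory Review Extension: +1071 days → 31 December 2038.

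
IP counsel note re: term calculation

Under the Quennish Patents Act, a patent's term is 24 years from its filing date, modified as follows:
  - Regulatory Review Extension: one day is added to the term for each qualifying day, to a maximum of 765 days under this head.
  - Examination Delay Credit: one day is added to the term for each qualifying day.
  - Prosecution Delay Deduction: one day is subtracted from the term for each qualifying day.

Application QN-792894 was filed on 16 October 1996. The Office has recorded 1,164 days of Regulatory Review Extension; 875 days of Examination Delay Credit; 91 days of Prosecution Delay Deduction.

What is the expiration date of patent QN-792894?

Base term: filing date + 24 years → 16 October 2020.
Regulatory Review Extension: 1164 days claimed exceeds the 765-day cap, so +765 days → 20 November 2022.
Examination Delay Credit: +875 days → 13 April 2025.
Prosecution Delay Deduction: −91 days → 12 January 2025.

2025-01-12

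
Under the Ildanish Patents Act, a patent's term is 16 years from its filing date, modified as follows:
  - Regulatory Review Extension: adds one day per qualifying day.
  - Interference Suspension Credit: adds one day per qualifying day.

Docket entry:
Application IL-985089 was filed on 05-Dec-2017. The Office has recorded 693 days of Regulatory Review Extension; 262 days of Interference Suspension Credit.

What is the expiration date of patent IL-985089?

2036-07-17

Base term: filing date + 16 years → 5 December 2033.
Regulatory Review Extension: +693 days → 29 October 2035.
Interference Suspension Credit: +262 days → 17 July 2036.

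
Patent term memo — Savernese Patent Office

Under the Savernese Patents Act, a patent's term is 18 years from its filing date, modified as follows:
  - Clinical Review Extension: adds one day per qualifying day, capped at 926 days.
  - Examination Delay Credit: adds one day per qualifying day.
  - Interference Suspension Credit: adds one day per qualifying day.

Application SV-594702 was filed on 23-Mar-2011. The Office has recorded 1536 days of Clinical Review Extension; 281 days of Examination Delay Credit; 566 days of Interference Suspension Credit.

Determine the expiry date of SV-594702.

January 29, 2034

Base term: filing date + 18 years → 23 March 2029.
Clinical Review Extension: 1536 days claimed exceeds the 926-day cap, so +926 days → 5 October 2031.
Examination Delay Credit: +281 days → 12 July 2032.
Interference Suspension Credit: +566 days → 29 January 2034.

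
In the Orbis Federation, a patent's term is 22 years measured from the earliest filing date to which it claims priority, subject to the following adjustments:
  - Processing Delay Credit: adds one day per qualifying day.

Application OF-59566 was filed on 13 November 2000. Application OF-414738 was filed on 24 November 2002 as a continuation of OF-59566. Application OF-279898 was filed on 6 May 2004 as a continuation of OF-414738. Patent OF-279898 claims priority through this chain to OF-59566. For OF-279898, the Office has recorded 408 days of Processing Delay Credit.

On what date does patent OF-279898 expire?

Earliest priority filing: 13 November 2000.
Base term: 13 November 2000 + 22 years → 13 November 2022.
Processing Delay Credit: +408 days → 26 December 2023.

2023-12-26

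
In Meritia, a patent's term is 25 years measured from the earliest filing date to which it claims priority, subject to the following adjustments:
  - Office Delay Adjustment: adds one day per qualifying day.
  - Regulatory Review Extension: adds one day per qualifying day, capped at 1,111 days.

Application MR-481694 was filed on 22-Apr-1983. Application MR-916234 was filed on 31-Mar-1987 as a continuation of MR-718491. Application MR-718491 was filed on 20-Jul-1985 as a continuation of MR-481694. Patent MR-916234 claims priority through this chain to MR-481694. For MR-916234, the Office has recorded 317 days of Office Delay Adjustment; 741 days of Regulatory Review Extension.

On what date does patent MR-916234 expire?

2011-03-16

Earliest priority filing: 22 April 1983.
Base term: 22 April 1983 + 25 years → 22 April 2008.
Office Delay Adjustment: +317 days → 5 March 2009.
Regulatory Review Extension: 741 days (within the 1111-day cap) → +741 days → 16 March 2011.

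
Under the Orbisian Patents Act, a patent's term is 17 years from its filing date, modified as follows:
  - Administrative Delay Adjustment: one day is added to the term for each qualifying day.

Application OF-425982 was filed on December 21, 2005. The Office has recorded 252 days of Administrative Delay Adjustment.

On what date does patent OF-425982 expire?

2023-08-30

Base term: filing date + 17 years → 21 December 2022.
Administrative Delay Adjustment: +252 days → 30 August 2023.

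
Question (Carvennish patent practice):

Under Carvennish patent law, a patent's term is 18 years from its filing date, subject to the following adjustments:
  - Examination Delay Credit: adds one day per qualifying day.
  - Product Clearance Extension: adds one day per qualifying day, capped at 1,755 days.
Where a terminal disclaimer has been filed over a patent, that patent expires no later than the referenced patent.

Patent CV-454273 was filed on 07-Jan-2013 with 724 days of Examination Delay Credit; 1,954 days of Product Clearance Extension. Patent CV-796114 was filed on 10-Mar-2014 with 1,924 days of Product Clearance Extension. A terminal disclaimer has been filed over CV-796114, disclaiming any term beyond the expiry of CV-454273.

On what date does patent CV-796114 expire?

December 29, 2036

Natural term of CV-796114:
  Base: filing + 18 years → 10 March 2032.
  Product Clearance Extension: 1924 days claimed exceeds the 1755-day cap, so +1755 days → 29 December 2036.
Expiry of referenced patent CV-454273:
  Base: filing + 18 years → 7 January 2031.
  Examination Delay Credit: +724 days → 31 December 2032.
  Product Clearance Extension: 1954 days claimed exceeds the 1755-day cap, so +1755 days → 21 October 2037.
Terminal disclaimer: CV-796114 expires on the earlier of 29 December 2036 and 21 October 2037.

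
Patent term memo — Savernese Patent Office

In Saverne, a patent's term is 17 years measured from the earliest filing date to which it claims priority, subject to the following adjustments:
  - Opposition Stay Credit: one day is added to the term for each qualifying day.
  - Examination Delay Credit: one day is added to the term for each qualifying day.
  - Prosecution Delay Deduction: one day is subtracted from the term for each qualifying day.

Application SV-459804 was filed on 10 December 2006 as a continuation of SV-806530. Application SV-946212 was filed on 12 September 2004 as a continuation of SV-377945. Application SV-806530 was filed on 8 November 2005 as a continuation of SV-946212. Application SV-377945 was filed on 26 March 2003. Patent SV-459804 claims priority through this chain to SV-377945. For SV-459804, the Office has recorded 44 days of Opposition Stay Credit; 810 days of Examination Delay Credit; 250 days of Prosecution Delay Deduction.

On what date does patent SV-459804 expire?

2021-11-20

Earliest priority filing: 26 March 2003.
Base term: 26 March 2003 + 17 years → 26 March 2020.
Opposition Stay Credit: +44 days → 9 May 2020.
Examination Delay Credit: +810 days → 28 July 2022.
Prosecution Delay Deduction: −250 days → 20 November 2021.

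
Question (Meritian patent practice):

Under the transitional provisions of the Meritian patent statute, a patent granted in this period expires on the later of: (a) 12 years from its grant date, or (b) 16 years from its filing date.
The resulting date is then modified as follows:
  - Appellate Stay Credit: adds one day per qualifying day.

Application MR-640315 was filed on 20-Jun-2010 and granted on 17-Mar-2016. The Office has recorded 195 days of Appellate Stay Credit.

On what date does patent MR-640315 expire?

(a) grant + 12 years → 17 March 2028.
(b) filing + 16 years → 20 June 2026.
Later of the two: 17 March 2028.
Appellate Stay Credit: +195 days → 28 September 2028.

2028-09-28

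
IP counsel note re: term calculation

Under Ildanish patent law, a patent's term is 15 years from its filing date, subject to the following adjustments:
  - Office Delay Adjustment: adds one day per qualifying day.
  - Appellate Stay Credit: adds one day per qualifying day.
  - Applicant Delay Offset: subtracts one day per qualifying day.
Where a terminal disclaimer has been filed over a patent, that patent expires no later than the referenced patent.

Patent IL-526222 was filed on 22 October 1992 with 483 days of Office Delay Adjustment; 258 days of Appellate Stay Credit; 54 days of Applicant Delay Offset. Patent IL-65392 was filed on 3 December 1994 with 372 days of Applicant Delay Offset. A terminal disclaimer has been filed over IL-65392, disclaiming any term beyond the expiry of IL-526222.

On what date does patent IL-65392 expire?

2008-11-26

Natural term of IL-65392:
  Base: filing + 15 years → 3 December 2009.
  Applicant Delay Offset: −372 days → 26 November 2008.
Expiry of referenced patent IL-526222:
  Base: filing + 15 years → 22 October 2007.
  Office Delay Adjustment: +483 days → 16 February 2009.
  Appellate Stay Credit: +258 days → 1 November 2009.
  Applicant Delay Offset: −54 days → 8 September 2009.
Terminal disclaimer: IL-65392 expires on the earlier of 26 November 2008 and 8 September 2009.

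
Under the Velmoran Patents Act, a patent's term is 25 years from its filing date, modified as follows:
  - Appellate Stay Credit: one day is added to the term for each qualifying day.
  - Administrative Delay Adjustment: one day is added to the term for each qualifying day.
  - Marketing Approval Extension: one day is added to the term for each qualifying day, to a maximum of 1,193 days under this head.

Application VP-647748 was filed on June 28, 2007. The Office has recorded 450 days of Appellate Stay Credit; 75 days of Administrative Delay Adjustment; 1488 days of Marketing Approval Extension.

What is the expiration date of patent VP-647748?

Base term: filing date + 25 years → 28 June 2032.
Appellate Stay Credit: +450 days → 21 September 2033.
Administrative Delay Adjustment: +75 days → 5 December 2033.
Marketing Approval Extension: 1488 days claimed exceeds the 1193-day cap, so +1193 days → 12 March 2037.

2037-03-12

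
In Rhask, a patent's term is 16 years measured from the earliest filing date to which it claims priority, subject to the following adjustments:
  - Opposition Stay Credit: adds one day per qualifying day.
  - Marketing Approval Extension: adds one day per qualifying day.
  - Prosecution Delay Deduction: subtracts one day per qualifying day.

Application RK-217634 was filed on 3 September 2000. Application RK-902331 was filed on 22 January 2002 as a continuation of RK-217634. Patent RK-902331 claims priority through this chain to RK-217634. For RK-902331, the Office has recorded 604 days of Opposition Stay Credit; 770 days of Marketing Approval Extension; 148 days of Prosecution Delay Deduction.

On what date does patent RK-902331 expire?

Earliest priority filing: 3 September 2000.
Base term: 3 September 2000 + 16 years → 3 September 2016.
Opposition Stay Credit: +604 days → 30 April 2018.
Marketing Approval Extension: +770 days → 8 June 2020.
Prosecution Delay Deduction: −148 days → 12 January 2020.

2020-01-12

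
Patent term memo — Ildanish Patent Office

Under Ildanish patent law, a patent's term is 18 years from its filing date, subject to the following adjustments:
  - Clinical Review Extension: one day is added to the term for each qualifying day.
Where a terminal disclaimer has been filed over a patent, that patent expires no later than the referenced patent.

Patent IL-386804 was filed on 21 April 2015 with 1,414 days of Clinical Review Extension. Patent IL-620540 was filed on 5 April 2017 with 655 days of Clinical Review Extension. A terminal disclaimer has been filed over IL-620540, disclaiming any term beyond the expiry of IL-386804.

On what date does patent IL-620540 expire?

Natural term of IL-620540:
  Base: filing + 18 years → 5 April 2035.
  Clinical Review Extension: +655 days → 19 January 2037.
Expiry of referenced patent IL-386804:
  Base: filing + 18 years → 21 April 2033.
  Clinical Review Extension: +1414 days → 5 March 2037.
Terminal disclaimer: IL-620540 expires on the earlier of 19 January 2037 and 5 March 2037.

January 19, 2037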